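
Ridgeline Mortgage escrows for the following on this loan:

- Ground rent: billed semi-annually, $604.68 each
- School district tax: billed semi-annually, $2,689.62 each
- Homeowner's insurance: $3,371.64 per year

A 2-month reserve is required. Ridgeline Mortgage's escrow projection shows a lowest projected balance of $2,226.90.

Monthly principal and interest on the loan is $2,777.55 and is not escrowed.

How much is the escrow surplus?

Ground rent = $604.68 × 2 = $1,209.36 per year
School district tax = $2,689.62 × 2 = $5,379.24 per year
Homeowner's insurance = $3,371.64 per year
Yearly total = $1,209.36 + $5,379.24 + $3,371.64 = $9,960.24
Monthly escrow = $9,960.24 ÷ 12 = $830.02
Cushion = 2 × $830.02 = $1,660.04
Excess over cushion: $2,226.90 − $1,660.04 = $566.86

$566.86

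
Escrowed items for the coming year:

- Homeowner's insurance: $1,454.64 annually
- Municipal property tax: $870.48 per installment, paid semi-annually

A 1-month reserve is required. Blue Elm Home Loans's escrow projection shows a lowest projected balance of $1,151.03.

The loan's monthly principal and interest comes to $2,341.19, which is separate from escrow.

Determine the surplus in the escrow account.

$884.73

Homeowner's insurance = $1,454.64 per year
Municipal property tax = $870.48 × 2 = $1,740.96 per year
Total per year = $1,454.64 + $1,740.96 = $3,195.60
Monthly = $3,195.60 / 12 = $266.30
Cushion = 1 × $266.30 = $266.30
Excess over cushion: $1,151.03 − $266.30 = $884.73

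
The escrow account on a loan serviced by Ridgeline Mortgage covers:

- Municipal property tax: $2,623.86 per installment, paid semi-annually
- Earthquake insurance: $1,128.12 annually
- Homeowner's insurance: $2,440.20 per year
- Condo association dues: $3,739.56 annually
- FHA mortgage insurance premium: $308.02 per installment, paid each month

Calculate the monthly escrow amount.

Municipal property tax = $2,623.86 × 2 = $5,247.72/yr
Earthquake insurance = $1,128.12/yr
Homeowner's insurance = $2,440.20/yr
Condo association dues = $3,739.56/yr
FHA mortgage insurance premium = $308.02 × 12 = $3,696.24/yr
Yearly total = $5,247.72 + $1,128.12 + $2,440.20 + $3,739.56 + $3,696.24 = $16,251.84
Monthly escrow = $16,251.84 ÷ 12 = $1,354.32

$1,354.32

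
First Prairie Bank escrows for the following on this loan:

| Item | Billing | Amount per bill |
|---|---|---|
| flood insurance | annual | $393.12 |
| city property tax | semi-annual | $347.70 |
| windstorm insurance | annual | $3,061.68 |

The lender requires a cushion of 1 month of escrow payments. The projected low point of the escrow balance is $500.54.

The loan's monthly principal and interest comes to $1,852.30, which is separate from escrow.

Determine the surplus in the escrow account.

Flood insurance: $393.12 annually
City property tax: $347.70 × 2 = $695.40 annually
Windstorm insurance: $3,061.68 annually
Total per year = $4,150.20
Monthly escrow = $4,150.20 ÷ 12 = $345.85
Required cushion = 1 × $345.85 = $345.85
Surplus = $500.54 − $345.85 = $154.69

$154.69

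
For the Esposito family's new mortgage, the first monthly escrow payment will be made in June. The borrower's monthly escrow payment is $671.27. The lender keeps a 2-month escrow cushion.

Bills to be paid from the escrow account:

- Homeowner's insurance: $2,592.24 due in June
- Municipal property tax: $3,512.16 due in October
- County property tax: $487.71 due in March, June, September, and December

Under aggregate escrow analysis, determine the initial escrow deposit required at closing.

$5,066.01

Cushion = 2 × $671.27 = $1,342.54
Trial balance (start $0, +$671.27 each month, − disbursements):
  Jun: +$671.27 − $3,079.95 → -$2,408.68
  Jul: +$671.27 → -$1,737.41
  Aug: +$671.27 → -$1,066.14
  Sep: +$671.27 − $487.71 → -$882.58
  Oct: +$671.27 − $3,512.16 → -$3,723.47
  Nov: +$671.27 → -$3,052.20
  Dec: +$671.27 − $487.71 → -$2,868.64
  Jan: +$671.27 → -$2,197.37
  Feb: +$671.27 → -$1,526.10
  Mar: +$671.27 − $487.71 → -$1,342.54
  Apr: +$671.27 → -$671.27
  May: +$671.27 → $0.00
Lowest trial balance = -$3,723.47 (Oct)
Initial deposit = cushion − low point = $1,342.54 − (-$3,723.47) = $5,066.01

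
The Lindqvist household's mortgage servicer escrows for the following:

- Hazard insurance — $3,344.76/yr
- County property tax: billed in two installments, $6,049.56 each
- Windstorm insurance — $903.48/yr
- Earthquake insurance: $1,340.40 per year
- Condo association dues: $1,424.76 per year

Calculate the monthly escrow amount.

Hazard insurance: $3,344.76 annually
County property tax: $6,049.56 × 2 = $12,099.12 annually
Windstorm insurance: $903.48 annually
Earthquake insurance: $1,340.40 annually
Condo association dues: $1,424.76 annually
Total per year = $19,112.52
Monthly = $19,112.52 ÷ 12 = $1,592.71

$1,592.71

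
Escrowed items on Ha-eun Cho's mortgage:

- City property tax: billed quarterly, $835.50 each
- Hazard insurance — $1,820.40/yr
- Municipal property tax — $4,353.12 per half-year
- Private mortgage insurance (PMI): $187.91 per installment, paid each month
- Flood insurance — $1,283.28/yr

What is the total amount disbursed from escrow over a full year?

City property tax = $835.50 × 4 = $3,342.00/yr
Hazard insurance = $1,820.40/yr
Municipal property tax = $4,353.12 × 2 = $8,706.24/yr
Private mortgage insurance (PMI) = $187.91 × 12 = $2,254.92/yr
Flood insurance = $1,283.28/yr
Total annual escrow = $3,342.00 + $1,820.40 + $8,706.24 + $2,254.92 + $1,283.28 = $17,406.84

$17,406.84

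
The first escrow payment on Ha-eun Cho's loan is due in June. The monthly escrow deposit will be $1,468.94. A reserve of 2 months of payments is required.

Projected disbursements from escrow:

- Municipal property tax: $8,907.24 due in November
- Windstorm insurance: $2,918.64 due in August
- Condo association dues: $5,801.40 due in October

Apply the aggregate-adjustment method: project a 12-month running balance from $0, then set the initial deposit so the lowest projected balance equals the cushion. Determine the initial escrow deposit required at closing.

$11,751.52

Cushion = 2 × $1,468.94 = $2,937.88
Trial balance (start $0, +$1,468.94 each month, − disbursements):
  Jun: +$1,468.94 → $1,468.94
  Jul: +$1,468.94 → $2,937.88
  Aug: +$1,468.94 − $2,918.64 → $1,488.18
  Sep: +$1,468.94 → $2,957.12
  Oct: +$1,468.94 − $5,801.40 → -$1,375.34
  Nov: +$1,468.94 − $8,907.24 → -$8,813.64
  Dec: +$1,468.94 → -$7,344.70
  Jan: +$1,468.94 → -$5,875.76
  Feb: +$1,468.94 → -$4,406.82
  Mar: +$1,468.94 → -$2,937.88
  Apr: +$1,468.94 → -$1,468.94
  May: +$1,468.94 → $0.00
Lowest trial balance = -$8,813.64 (Nov)
Initial deposit = cushion − low point = $2,937.88 − (-$8,813.64) = $11,751.52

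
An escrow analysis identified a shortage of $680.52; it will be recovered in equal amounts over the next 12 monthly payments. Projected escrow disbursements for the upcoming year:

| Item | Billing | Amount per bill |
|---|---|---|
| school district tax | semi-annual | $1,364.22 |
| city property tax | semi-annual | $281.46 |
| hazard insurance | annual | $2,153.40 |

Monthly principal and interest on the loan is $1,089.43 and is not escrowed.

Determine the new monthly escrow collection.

School district tax = $1,364.22 × 2 = $2,728.44 annually
City property tax = $281.46 × 2 = $562.92 annually
Hazard insurance = $2,153.40 annually
Total annual escrow = $2,728.44 + $562.92 + $2,153.40 = $5,444.76
Per month = $5,444.76 / 12 = $453.73
Shortage spread = $680.52 / 12 = $56.71/mo
Adjusted monthly = $453.73 + $56.71 = $510.44

$510.44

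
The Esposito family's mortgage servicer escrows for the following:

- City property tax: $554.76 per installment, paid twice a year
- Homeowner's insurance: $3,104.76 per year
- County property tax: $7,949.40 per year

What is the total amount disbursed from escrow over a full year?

City property tax — $554.76 × 2 = $1,109.52
Homeowner's insurance — $3,104.76
County property tax — $7,949.40
Total annual escrow = $12,163.68

$12,163.68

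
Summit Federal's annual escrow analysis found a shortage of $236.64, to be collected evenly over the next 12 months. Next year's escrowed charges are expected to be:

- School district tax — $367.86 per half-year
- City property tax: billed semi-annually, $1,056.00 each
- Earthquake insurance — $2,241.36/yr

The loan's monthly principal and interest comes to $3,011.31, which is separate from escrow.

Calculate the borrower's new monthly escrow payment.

$443.81

School district tax = $367.86 × 2 = $735.72 per year
City property tax = $1,056.00 × 2 = $2,112.00 per year
Earthquake insurance = $2,241.36 per year
Yearly total = $735.72 + $2,112.00 + $2,241.36 = $5,089.08
Monthly = $5,089.08 ÷ 12 = $424.09
Monthly shortage recovery: $236.64 / 12 = $19.72
Adjusted monthly = $424.09 + $19.72 = $443.81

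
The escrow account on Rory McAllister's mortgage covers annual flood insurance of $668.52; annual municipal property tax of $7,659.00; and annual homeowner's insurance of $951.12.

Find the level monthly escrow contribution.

$773.22

Flood insurance: $668.52 annually
Municipal property tax: $7,659.00 annually
Homeowner's insurance: $951.12 annually
Combined annual = $668.52 + $7,659.00 + $951.12 = $9,278.64
Per month = $9,278.64 / 12 = $773.22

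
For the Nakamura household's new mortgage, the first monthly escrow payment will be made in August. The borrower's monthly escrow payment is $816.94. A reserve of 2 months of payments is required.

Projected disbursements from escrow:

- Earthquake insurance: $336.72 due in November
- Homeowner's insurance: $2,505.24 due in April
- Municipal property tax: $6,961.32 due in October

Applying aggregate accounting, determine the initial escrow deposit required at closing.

$6,144.38

Cushion = 2 × $816.94 = $1,633.88
Trial balance (start $0, +$816.94 each month, − disbursements):
  Aug: +$816.94 → $816.94
  Sep: +$816.94 → $1,633.88
  Oct: +$816.94 − $6,961.32 → -$4,510.50
  Nov: +$816.94 − $336.72 → -$4,030.28
  Dec: +$816.94 → -$3,213.34
  Jan: +$816.94 → -$2,396.40
  Feb: +$816.94 → -$1,579.46
  Mar: +$816.94 → -$762.52
  Apr: +$816.94 − $2,505.24 → -$2,450.82
  May: +$816.94 → -$1,633.88
  Jun: +$816.94 → -$816.94
  Jul: +$816.94 → $0.00
Lowest trial balance = -$4,510.50 (Oct)
Initial deposit = cushion − low point = $1,633.88 − (-$4,510.50) = $6,144.38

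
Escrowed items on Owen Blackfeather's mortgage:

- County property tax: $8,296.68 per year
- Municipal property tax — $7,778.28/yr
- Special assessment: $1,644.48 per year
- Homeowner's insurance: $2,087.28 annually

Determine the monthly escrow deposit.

$1,650.56

County property tax — $8,296.68 per year
Municipal property tax — $7,778.28 per year
Special assessment — $1,644.48 per year
Homeowner's insurance — $2,087.28 per year
Combined annual = $19,806.72
Base monthly escrow = $19,806.72 ÷ 12 = $1,650.56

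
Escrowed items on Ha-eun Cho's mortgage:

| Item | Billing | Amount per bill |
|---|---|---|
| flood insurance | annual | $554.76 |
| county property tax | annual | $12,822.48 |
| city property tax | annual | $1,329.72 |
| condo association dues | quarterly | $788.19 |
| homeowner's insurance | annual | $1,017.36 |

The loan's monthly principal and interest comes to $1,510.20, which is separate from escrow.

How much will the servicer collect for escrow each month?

$1,573.09

Flood insurance — $554.76
County property tax — $12,822.48
City property tax — $1,329.72
Condo association dues — $788.19 × 4 = $3,152.76
Homeowner's insurance — $1,017.36
Combined annual = $18,877.08
Per month = $18,877.08 ÷ 12 = $1,573.09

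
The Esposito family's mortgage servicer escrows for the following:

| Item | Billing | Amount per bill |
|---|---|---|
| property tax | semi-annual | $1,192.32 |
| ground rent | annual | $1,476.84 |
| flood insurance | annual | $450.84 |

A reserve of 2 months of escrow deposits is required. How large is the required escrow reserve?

$718.72

Property tax: $1,192.32 × 2 = $2,384.64
Ground rent: $1,476.84
Flood insurance: $450.84
Combined annual = $4,312.32
Per month = $4,312.32 / 12 = $359.36
Cushion = 2 × $359.36 = $718.72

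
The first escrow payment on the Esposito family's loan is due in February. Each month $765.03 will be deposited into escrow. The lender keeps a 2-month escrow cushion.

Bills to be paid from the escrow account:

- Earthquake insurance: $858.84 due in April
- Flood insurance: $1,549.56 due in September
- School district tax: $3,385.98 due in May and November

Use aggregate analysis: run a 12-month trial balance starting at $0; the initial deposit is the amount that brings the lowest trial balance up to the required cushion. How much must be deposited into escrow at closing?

$3,060.12

Cushion = 2 × $765.03 = $1,530.06
Trial balance (start $0, +$765.03 each month, − disbursements):
  Feb: +$765.03 → $765.03
  Mar: +$765.03 → $1,530.06
  Apr: +$765.03 − $858.84 → $1,436.25
  May: +$765.03 − $3,385.98 → -$1,184.70
  Jun: +$765.03 → -$419.67
  Jul: +$765.03 → $345.36
  Aug: +$765.03 → $1,110.39
  Sep: +$765.03 − $1,549.56 → $325.86
  Oct: +$765.03 → $1,090.89
  Nov: +$765.03 − $3,385.98 → -$1,530.06
  Dec: +$765.03 → -$765.03
  Jan: +$765.03 → $0.00
Lowest trial balance = -$1,530.06 (Nov)
Initial deposit = cushion − low point = $1,530.06 − (-$1,530.06) = $3,060.12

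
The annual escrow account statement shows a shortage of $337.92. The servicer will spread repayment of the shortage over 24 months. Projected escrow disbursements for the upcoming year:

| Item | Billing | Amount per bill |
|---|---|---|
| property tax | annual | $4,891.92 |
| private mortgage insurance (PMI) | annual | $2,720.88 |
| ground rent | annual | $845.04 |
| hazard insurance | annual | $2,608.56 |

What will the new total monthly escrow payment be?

$936.28

Property tax — $4,891.92/yr
Private mortgage insurance (PMI) — $2,720.88/yr
Ground rent — $845.04/yr
Hazard insurance — $2,608.56/yr
Combined annual = $4,891.92 + $2,720.88 + $845.04 + $2,608.56 = $11,066.40
Monthly escrow = $11,066.40 / 12 = $922.20
Shortage spread = $337.92 ÷ 24 = $14.08/mo
Adjusted monthly = $922.20 + $14.08 = $936.28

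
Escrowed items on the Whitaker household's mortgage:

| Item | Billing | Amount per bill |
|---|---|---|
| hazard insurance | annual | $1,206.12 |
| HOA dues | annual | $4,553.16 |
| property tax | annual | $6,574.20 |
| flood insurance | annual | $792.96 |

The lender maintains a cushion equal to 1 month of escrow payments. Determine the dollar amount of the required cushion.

$1,093.87

Hazard insurance — $1,206.12 annually
HOA dues — $4,553.16 annually
Property tax — $6,574.20 annually
Flood insurance — $792.96 annually
Total annual escrow = $1,206.12 + $4,553.16 + $6,574.20 + $792.96 = $13,126.44
Monthly escrow = $13,126.44 / 12 = $1,093.87
Cushion = 1 × $1,093.87 = $1,093.87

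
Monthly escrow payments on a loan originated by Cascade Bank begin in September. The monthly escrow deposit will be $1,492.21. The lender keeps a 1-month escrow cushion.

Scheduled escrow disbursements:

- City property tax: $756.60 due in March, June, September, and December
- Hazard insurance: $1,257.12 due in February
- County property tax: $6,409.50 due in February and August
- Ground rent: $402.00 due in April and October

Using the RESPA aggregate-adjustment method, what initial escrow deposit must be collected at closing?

Cushion = 1 × $1,492.21 = $1,492.21
Trial balance (start $0, +$1,492.21 each month, − disbursements):
  Sep: +$1,492.21 − $756.60 → $735.61
  Oct: +$1,492.21 − $402.00 → $1,825.82
  Nov: +$1,492.21 → $3,318.03
  Dec: +$1,492.21 − $756.60 → $4,053.64
  Jan: +$1,492.21 → $5,545.85
  Feb: +$1,492.21 − $7,666.62 → -$628.56
  Mar: +$1,492.21 − $756.60 → $107.05
  Apr: +$1,492.21 − $402.00 → $1,197.26
  May: +$1,492.21 → $2,689.47
  Jun: +$1,492.21 − $756.60 → $3,425.08
  Jul: +$1,492.21 → $4,917.29
  Aug: +$1,492.21 − $6,409.50 → $0.00
Lowest trial balance = -$628.56 (Feb)
Initial deposit = cushion − low point = $1,492.21 − (-$628.56) = $2,120.77

$2,120.77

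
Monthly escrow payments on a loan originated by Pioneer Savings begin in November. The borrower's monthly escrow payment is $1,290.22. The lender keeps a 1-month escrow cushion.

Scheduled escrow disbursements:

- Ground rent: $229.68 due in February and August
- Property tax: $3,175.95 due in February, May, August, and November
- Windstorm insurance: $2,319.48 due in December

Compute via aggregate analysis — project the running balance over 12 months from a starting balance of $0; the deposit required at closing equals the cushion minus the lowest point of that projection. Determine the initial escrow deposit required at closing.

Cushion = 1 × $1,290.22 = $1,290.22
Trial balance (start $0, +$1,290.22 each month, − disbursements):
  Nov: +$1,290.22 − $3,175.95 → -$1,885.73
  Dec: +$1,290.22 − $2,319.48 → -$2,914.99
  Jan: +$1,290.22 → -$1,624.77
  Feb: +$1,290.22 − $3,405.63 → -$3,740.18
  Mar: +$1,290.22 → -$2,449.96
  Apr: +$1,290.22 → -$1,159.74
  May: +$1,290.22 − $3,175.95 → -$3,045.47
  Jun: +$1,290.22 → -$1,755.25
  Jul: +$1,290.22 → -$465.03
  Aug: +$1,290.22 − $3,405.63 → -$2,580.44
  Sep: +$1,290.22 → -$1,290.22
  Oct: +$1,290.22 → $0.00
Lowest trial balance = -$3,740.18 (Feb)
Initial deposit = cushion − low point = $1,290.22 − (-$3,740.18) = $5,030.40

$5,030.40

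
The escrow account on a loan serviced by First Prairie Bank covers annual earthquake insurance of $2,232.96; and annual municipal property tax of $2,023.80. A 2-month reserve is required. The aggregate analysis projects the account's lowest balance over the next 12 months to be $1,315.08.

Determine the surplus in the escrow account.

Earthquake insurance: $2,232.96
Municipal property tax: $2,023.80
Total annual escrow = $2,232.96 + $2,023.80 = $4,256.76
Monthly escrow = $4,256.76 ÷ 12 = $354.73
Required cushion = 2 × $354.73 = $709.46
Excess over cushion: $1,315.08 − $709.46 = $605.62

$605.62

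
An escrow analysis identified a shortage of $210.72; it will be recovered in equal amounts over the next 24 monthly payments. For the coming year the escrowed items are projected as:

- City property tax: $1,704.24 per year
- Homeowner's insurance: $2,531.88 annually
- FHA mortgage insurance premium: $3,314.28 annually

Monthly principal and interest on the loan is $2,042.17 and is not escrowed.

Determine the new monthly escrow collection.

$637.98

City property tax — $1,704.24
Homeowner's insurance — $2,531.88
FHA mortgage insurance premium — $3,314.28
Total annual escrow = $7,550.40
Base monthly escrow = $7,550.40 ÷ 12 = $629.20
Monthly shortage recovery: $210.72 / 24 = $8.78
Adjusted monthly = $629.20 + $8.78 = $637.98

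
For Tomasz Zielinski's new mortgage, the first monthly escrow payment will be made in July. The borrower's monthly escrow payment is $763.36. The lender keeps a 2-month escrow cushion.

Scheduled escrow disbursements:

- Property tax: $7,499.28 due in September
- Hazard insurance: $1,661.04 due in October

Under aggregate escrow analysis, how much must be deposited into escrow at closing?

$7,633.60

Cushion = 2 × $763.36 = $1,526.72
Trial balance (start $0, +$763.36 each month, − disbursements):
  Jul: +$763.36 → $763.36
  Aug: +$763.36 → $1,526.72
  Sep: +$763.36 − $7,499.28 → -$5,209.20
  Oct: +$763.36 − $1,661.04 → -$6,106.88
  Nov: +$763.36 → -$5,343.52
  Dec: +$763.36 → -$4,580.16
  Jan: +$763.36 → -$3,816.80
  Feb: +$763.36 → -$3,053.44
  Mar: +$763.36 → -$2,290.08
  Apr: +$763.36 → -$1,526.72
  May: +$763.36 → -$763.36
  Jun: +$763.36 → $0.00
Lowest trial balance = -$6,106.88 (Oct)
Initial deposit = cushion − low point = $1,526.72 − (-$6,106.88) = $7,633.60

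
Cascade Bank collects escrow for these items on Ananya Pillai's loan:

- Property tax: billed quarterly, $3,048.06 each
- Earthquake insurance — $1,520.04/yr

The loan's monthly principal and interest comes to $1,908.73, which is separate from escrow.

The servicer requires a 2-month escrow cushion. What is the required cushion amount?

$2,285.38

Property tax: $3,048.06 × 4 = $12,192.24 per year
Earthquake insurance: $1,520.04 per year
Combined annual = $12,192.24 + $1,520.04 = $13,712.28
Per month = $13,712.28 ÷ 12 = $1,142.69
Reserve = 2 × $1,142.69 = $2,285.38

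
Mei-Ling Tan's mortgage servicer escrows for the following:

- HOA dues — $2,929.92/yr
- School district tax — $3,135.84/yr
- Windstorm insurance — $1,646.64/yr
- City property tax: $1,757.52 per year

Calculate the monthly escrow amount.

$789.16

HOA dues = $2,929.92
School district tax = $3,135.84
Windstorm insurance = $1,646.64
City property tax = $1,757.52
Yearly total = $2,929.92 + $3,135.84 + $1,646.64 + $1,757.52 = $9,469.92
Base monthly escrow = $9,469.92 ÷ 12 = $789.16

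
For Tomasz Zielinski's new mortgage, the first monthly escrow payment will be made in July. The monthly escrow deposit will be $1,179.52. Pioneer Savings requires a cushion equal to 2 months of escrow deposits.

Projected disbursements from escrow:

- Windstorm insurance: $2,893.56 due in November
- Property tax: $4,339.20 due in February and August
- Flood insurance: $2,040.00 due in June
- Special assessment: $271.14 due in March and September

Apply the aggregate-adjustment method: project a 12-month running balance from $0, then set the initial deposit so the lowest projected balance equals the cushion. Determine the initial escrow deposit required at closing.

Cushion = 2 × $1,179.52 = $2,359.04
Trial balance (start $0, +$1,179.52 each month, − disbursements):
  Jul: +$1,179.52 → $1,179.52
  Aug: +$1,179.52 − $4,339.20 → -$1,980.16
  Sep: +$1,179.52 − $271.14 → -$1,071.78
  Oct: +$1,179.52 → $107.74
  Nov: +$1,179.52 − $2,893.56 → -$1,606.30
  Dec: +$1,179.52 → -$426.78
  Jan: +$1,179.52 → $752.74
  Feb: +$1,179.52 − $4,339.20 → -$2,406.94
  Mar: +$1,179.52 − $271.14 → -$1,498.56
  Apr: +$1,179.52 → -$319.04
  May: +$1,179.52 → $860.48
  Jun: +$1,179.52 − $2,040.00 → $0.00
Lowest trial balance = -$2,406.94 (Feb)
Initial deposit = cushion − low point = $2,359.04 − (-$2,406.94) = $4,765.98

$4,765.98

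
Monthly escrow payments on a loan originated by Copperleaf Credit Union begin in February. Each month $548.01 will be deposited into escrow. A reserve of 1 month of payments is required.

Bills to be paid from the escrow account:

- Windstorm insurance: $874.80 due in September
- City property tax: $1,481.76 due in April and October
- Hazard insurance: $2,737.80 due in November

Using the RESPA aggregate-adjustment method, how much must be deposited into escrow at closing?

Cushion = 1 × $548.01 = $548.01
Trial balance (start $0, +$548.01 each month, − disbursements):
  Feb: +$548.01 → $548.01
  Mar: +$548.01 → $1,096.02
  Apr: +$548.01 − $1,481.76 → $162.27
  May: +$548.01 → $710.28
  Jun: +$548.01 → $1,258.29
  Jul: +$548.01 → $1,806.30
  Aug: +$548.01 → $2,354.31
  Sep: +$548.01 − $874.80 → $2,027.52
  Oct: +$548.01 − $1,481.76 → $1,093.77
  Nov: +$548.01 − $2,737.80 → -$1,096.02
  Dec: +$548.01 → -$548.01
  Jan: +$548.01 → $0.00
Lowest trial balance = -$1,096.02 (Nov)
Initial deposit = cushion − low point = $548.01 − (-$1,096.02) = $1,644.03

$1,644.03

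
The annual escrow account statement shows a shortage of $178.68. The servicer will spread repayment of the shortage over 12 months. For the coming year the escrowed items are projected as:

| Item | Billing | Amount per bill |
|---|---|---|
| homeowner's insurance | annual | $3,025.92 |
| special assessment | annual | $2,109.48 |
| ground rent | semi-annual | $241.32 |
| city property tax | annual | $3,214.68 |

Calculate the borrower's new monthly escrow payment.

Homeowner's insurance = $3,025.92
Special assessment = $2,109.48
Ground rent = $241.32 × 2 = $482.64
City property tax = $3,214.68
Combined annual = $8,832.72
Base monthly escrow = $8,832.72 / 12 = $736.06
Monthly shortage recovery: $178.68 / 12 = $14.89
New monthly escrow = $736.06 + $14.89 = $750.95

$750.95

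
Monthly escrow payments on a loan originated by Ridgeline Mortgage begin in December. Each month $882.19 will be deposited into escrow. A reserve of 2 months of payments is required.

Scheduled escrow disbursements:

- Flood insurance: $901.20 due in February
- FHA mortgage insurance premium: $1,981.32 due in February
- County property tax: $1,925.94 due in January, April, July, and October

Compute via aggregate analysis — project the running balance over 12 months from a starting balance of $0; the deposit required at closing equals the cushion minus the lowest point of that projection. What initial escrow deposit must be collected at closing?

Cushion = 2 × $882.19 = $1,764.38
Trial balance (start $0, +$882.19 each month, − disbursements):
  Dec: +$882.19 → $882.19
  Jan: +$882.19 − $1,925.94 → -$161.56
  Feb: +$882.19 − $2,882.52 → -$2,161.89
  Mar: +$882.19 → -$1,279.70
  Apr: +$882.19 − $1,925.94 → -$2,323.45
  May: +$882.19 → -$1,441.26
  Jun: +$882.19 → -$559.07
  Jul: +$882.19 − $1,925.94 → -$1,602.82
  Aug: +$882.19 → -$720.63
  Sep: +$882.19 → $161.56
  Oct: +$882.19 − $1,925.94 → -$882.19
  Nov: +$882.19 → $0.00
Lowest trial balance = -$2,323.45 (Apr)
Initial deposit = cushion − low point = $1,764.38 − (-$2,323.45) = $4,087.83

$4,087.83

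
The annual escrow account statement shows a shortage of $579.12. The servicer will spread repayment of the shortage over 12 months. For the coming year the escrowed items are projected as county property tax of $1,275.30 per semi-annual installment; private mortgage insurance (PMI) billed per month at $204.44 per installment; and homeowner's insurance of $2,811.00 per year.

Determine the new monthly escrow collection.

County property tax — $1,275.30 × 2 = $2,550.60
Private mortgage insurance (PMI) — $204.44 × 12 = $2,453.28
Homeowner's insurance — $2,811.00
Total annual escrow = $2,550.60 + $2,453.28 + $2,811.00 = $7,814.88
Monthly = $7,814.88 ÷ 12 = $651.24
Shortage per month = $579.12 / 12 = $48.26
New monthly escrow = $651.24 + $48.26 = $699.50

$699.50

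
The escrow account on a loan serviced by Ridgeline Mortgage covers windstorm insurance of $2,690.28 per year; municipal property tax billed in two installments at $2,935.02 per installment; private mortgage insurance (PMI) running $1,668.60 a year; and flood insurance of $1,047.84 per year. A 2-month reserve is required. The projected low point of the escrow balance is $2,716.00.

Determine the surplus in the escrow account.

$836.54

Windstorm insurance = $2,690.28 per year
Municipal property tax = $2,935.02 × 2 = $5,870.04 per year
Private mortgage insurance (PMI) = $1,668.60 per year
Flood insurance = $1,047.84 per year
Combined annual = $2,690.28 + $5,870.04 + $1,668.60 + $1,047.84 = $11,276.76
Monthly = $11,276.76 / 12 = $939.73
Required cushion = 2 × $939.73 = $1,879.46
Surplus = $2,716.00 − $1,879.46 = $836.54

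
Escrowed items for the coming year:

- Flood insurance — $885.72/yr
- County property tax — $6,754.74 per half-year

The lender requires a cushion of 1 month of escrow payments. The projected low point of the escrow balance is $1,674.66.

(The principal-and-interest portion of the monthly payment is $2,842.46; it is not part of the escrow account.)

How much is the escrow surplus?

$475.06

Flood insurance: $885.72/yr
County property tax: $6,754.74 × 2 = $13,509.48/yr
Yearly total = $14,395.20
Monthly = $14,395.20 / 12 = $1,199.60
Cushion = 1 × $1,199.60 = $1,199.60
Excess over cushion: $1,674.66 − $1,199.60 = $475.06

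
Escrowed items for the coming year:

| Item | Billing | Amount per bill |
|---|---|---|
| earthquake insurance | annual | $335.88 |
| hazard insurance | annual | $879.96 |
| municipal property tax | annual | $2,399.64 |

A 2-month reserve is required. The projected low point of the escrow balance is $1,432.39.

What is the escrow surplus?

$829.81

Earthquake insurance — $335.88 per year
Hazard insurance — $879.96 per year
Municipal property tax — $2,399.64 per year
Total annual escrow = $335.88 + $879.96 + $2,399.64 = $3,615.48
Monthly escrow = $3,615.48 / 12 = $301.29
Cushion = 2 × $301.29 = $602.58
Excess over cushion: $1,432.39 − $602.58 = $829.81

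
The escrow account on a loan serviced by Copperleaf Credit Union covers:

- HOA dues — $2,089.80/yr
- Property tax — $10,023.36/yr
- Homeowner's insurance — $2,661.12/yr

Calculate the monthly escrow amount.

HOA dues — $2,089.80 annually
Property tax — $10,023.36 annually
Homeowner's insurance — $2,661.12 annually
Total annual escrow = $14,774.28
Base monthly escrow = $14,774.28 ÷ 12 = $1,231.19

$1,231.19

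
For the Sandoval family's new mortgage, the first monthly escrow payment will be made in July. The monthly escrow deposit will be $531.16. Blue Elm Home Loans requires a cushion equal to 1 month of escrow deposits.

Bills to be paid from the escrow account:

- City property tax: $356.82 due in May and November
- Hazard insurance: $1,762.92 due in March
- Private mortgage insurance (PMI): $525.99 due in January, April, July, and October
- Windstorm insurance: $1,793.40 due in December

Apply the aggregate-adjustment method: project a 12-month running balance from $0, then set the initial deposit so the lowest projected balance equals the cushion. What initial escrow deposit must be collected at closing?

Cushion = 1 × $531.16 = $531.16
Trial balance (start $0, +$531.16 each month, − disbursements):
  Jul: +$531.16 − $525.99 → $5.17
  Aug: +$531.16 → $536.33
  Sep: +$531.16 → $1,067.49
  Oct: +$531.16 − $525.99 → $1,072.66
  Nov: +$531.16 − $356.82 → $1,247.00
  Dec: +$531.16 − $1,793.40 → -$15.24
  Jan: +$531.16 − $525.99 → -$10.07
  Feb: +$531.16 → $521.09
  Mar: +$531.16 − $1,762.92 → -$710.67
  Apr: +$531.16 − $525.99 → -$705.50
  May: +$531.16 − $356.82 → -$531.16
  Jun: +$531.16 → $0.00
Lowest trial balance = -$710.67 (Mar)
Initial deposit = cushion − low point = $531.16 − (-$710.67) = $1,241.83

$1,241.83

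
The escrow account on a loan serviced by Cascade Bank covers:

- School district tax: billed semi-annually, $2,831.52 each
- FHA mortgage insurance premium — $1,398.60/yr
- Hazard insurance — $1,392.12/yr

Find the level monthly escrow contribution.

$704.48

School district tax — $2,831.52 × 2 = $5,663.04/yr
FHA mortgage insurance premium — $1,398.60/yr
Hazard insurance — $1,392.12/yr
Combined annual = $8,453.76
Base monthly escrow = $8,453.76 ÷ 12 = $704.48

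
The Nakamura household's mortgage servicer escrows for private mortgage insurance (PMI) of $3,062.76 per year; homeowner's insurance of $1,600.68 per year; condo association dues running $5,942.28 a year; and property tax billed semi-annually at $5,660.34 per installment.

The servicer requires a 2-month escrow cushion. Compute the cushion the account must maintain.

$3,654.40

Private mortgage insurance (PMI) — $3,062.76 annually
Homeowner's insurance — $1,600.68 annually
Condo association dues — $5,942.28 annually
Property tax — $5,660.34 × 2 = $11,320.68 annually
Annual escrow total = $21,926.40
Monthly = $21,926.40 / 12 = $1,827.20
Cushion = 2 × $1,827.20 = $3,654.40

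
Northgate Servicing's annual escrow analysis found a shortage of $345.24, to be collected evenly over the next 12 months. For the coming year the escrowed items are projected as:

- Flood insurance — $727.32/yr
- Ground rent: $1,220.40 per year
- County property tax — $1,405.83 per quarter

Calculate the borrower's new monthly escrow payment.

$659.69

Flood insurance: $727.32
Ground rent: $1,220.40
County property tax: $1,405.83 × 4 = $5,623.32
Yearly total = $727.32 + $1,220.40 + $5,623.32 = $7,571.04
Base monthly escrow = $7,571.04 ÷ 12 = $630.92
Shortage per month = $345.24 ÷ 12 = $28.77
New monthly escrow = $630.92 + $28.77 = $659.69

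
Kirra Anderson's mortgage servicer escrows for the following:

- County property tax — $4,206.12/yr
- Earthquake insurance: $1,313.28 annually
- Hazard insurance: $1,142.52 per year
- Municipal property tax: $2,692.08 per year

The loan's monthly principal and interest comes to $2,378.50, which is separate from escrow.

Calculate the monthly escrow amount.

County property tax = $4,206.12 per year
Earthquake insurance = $1,313.28 per year
Hazard insurance = $1,142.52 per year
Municipal property tax = $2,692.08 per year
Yearly total = $4,206.12 + $1,313.28 + $1,142.52 + $2,692.08 = $9,354.00
Monthly = $9,354.00 ÷ 12 = $779.50

$779.50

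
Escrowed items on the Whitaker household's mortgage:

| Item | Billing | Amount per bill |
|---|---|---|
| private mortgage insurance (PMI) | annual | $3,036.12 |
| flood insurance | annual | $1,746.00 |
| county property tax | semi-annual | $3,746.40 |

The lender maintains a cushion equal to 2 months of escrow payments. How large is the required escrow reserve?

$2,045.82

Private mortgage insurance (PMI) — $3,036.12 annually
Flood insurance — $1,746.00 annually
County property tax — $3,746.40 × 2 = $7,492.80 annually
Annual escrow total = $12,274.92
Per month = $12,274.92 ÷ 12 = $1,022.91
Reserve = 2 × $1,022.91 = $2,045.82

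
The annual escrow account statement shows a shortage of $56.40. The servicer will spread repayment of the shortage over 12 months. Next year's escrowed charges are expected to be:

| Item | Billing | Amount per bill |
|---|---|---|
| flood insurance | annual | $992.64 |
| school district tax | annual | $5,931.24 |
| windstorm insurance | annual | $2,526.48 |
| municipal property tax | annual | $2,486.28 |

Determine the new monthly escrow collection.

$999.42

Flood insurance — $992.64/yr
School district tax — $5,931.24/yr
Windstorm insurance — $2,526.48/yr
Municipal property tax — $2,486.28/yr
Combined annual = $11,936.64
Per month = $11,936.64 ÷ 12 = $994.72
Shortage spread = $56.40 ÷ 12 = $4.70/mo
Adjusted monthly = $994.72 + $4.70 = $999.42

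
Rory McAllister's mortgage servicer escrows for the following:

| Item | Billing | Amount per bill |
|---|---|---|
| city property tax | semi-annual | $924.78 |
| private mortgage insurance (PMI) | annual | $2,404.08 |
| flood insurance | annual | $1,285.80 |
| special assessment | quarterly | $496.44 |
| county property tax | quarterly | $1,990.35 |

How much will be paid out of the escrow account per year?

City property tax — $924.78 × 2 = $1,849.56
Private mortgage insurance (PMI) — $2,404.08
Flood insurance — $1,285.80
Special assessment — $496.44 × 4 = $1,985.76
County property tax — $1,990.35 × 4 = $7,961.40
Annual escrow total = $1,849.56 + $2,404.08 + $1,285.80 + $1,985.76 + $7,961.40 = $15,486.60

$15,486.60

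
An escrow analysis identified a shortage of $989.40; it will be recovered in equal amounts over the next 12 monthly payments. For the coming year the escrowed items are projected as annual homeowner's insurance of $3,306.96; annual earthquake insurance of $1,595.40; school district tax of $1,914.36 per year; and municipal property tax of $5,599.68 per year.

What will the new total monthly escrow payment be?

Homeowner's insurance: $3,306.96
Earthquake insurance: $1,595.40
School district tax: $1,914.36
Municipal property tax: $5,599.68
Total per year = $3,306.96 + $1,595.40 + $1,914.36 + $5,599.68 = $12,416.40
Base monthly escrow = $12,416.40 / 12 = $1,034.70
Shortage per month = $989.40 / 12 = $82.45
Adjusted monthly = $1,034.70 + $82.45 = $1,117.15

$1,117.15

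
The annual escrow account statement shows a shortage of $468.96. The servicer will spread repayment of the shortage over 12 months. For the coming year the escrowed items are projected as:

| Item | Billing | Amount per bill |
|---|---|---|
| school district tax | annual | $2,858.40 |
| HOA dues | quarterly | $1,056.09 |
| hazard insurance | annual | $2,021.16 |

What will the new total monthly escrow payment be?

$797.74

School district tax: $2,858.40 annually
HOA dues: $1,056.09 × 4 = $4,224.36 annually
Hazard insurance: $2,021.16 annually
Annual escrow total = $9,103.92
Monthly = $9,103.92 ÷ 12 = $758.66
Monthly shortage recovery: $468.96 ÷ 12 = $39.08
New monthly escrow = $758.66 + $39.08 = $797.74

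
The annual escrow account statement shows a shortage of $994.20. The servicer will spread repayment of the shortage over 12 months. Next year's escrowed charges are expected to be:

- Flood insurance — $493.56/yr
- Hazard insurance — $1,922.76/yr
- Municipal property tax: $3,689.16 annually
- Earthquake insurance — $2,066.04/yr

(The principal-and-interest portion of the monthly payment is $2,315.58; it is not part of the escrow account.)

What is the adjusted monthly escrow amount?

Flood insurance — $493.56
Hazard insurance — $1,922.76
Municipal property tax — $3,689.16
Earthquake insurance — $2,066.04
Total annual escrow = $8,171.52
Monthly escrow = $8,171.52 ÷ 12 = $680.96
Shortage per month = $994.20 ÷ 12 = $82.85
New monthly escrow = $680.96 + $82.85 = $763.81

$763.81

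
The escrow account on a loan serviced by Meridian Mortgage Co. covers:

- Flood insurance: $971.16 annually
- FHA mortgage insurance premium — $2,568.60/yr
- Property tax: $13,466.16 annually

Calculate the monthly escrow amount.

Flood insurance — $971.16 per year
FHA mortgage insurance premium — $2,568.60 per year
Property tax — $13,466.16 per year
Yearly total = $17,005.92
Monthly = $17,005.92 / 12 = $1,417.16

$1,417.16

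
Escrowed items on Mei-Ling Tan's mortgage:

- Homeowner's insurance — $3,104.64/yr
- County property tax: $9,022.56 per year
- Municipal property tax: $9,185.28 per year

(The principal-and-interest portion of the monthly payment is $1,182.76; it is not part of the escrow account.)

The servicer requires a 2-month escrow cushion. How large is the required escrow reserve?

$3,552.08

Homeowner's insurance: $3,104.64 annually
County property tax: $9,022.56 annually
Municipal property tax: $9,185.28 annually
Yearly total = $21,312.48
Monthly = $21,312.48 ÷ 12 = $1,776.04
Reserve = 2 × $1,776.04 = $3,552.08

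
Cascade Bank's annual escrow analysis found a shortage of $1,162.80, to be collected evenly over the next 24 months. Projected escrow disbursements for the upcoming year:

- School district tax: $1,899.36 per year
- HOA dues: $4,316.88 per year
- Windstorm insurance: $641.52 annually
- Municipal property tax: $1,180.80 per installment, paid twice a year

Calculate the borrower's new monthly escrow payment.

$816.73

School district tax: $1,899.36
HOA dues: $4,316.88
Windstorm insurance: $641.52
Municipal property tax: $1,180.80 × 2 = $2,361.60
Total per year = $1,899.36 + $4,316.88 + $641.52 + $2,361.60 = $9,219.36
Monthly escrow = $9,219.36 ÷ 12 = $768.28
Monthly shortage recovery: $1,162.80 ÷ 24 = $48.45
New monthly escrow = $768.28 + $48.45 = $816.73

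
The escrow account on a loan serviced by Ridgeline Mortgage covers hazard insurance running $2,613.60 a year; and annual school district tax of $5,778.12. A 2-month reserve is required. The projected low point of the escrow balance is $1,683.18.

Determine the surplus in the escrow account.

Hazard insurance = $2,613.60 annually
School district tax = $5,778.12 annually
Combined annual = $8,391.72
Base monthly escrow = $8,391.72 ÷ 12 = $699.31
Required reserve = 2 × $699.31 = $1,398.62
Excess over cushion: $1,683.18 − $1,398.62 = $284.56

$284.56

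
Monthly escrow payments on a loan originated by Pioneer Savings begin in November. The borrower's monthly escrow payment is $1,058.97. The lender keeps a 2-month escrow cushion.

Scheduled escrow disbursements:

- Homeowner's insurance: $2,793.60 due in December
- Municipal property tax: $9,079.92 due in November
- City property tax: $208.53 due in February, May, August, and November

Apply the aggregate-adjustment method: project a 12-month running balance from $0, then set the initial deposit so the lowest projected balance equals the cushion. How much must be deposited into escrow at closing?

Cushion = 2 × $1,058.97 = $2,117.94
Trial balance (start $0, +$1,058.97 each month, − disbursements):
  Nov: +$1,058.97 − $9,288.45 → -$8,229.48
  Dec: +$1,058.97 − $2,793.60 → -$9,964.11
  Jan: +$1,058.97 → -$8,905.14
  Feb: +$1,058.97 − $208.53 → -$8,054.70
  Mar: +$1,058.97 → -$6,995.73
  Apr: +$1,058.97 → -$5,936.76
  May: +$1,058.97 − $208.53 → -$5,086.32
  Jun: +$1,058.97 → -$4,027.35
  Jul: +$1,058.97 → -$2,968.38
  Aug: +$1,058.97 − $208.53 → -$2,117.94
  Sep: +$1,058.97 → -$1,058.97
  Oct: +$1,058.97 → $0.00
Lowest trial balance = -$9,964.11 (Dec)
Initial deposit = cushion − low point = $2,117.94 − (-$9,964.11) = $12,082.05

$12,082.05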